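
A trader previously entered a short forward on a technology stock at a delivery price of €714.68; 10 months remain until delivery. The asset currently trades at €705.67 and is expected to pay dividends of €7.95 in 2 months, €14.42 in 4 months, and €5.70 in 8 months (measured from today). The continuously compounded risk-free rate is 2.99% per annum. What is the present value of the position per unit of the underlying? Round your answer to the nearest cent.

€19.20

PV(remaining dividends) I = 7.95·e^(−0.0299·2/12) + 14.42·e^(−0.0299·4/12) + 5.70·e^(−0.0299·8/12) = 27.7750
Current forward F = (S − I)·e^(rT) = (705.67 − 27.7750)·e^(0.0299·10/12) = 677.8950 × 1.025230 = 694.9983
Value (long) = (F − K)·e^(−rT) = (694.9983 − 714.68) × 0.975391 = -19.1974
Short position value = −(long value) = €19.20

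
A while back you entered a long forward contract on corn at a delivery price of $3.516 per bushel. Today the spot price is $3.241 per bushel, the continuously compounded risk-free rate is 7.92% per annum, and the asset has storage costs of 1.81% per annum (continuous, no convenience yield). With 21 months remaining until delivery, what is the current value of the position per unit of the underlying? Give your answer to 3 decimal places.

Current fair forward for the remaining 21 months: F = S·e^((r + u)·T), (r + u) = 0.0792 + 0.0181 = 0.0973
F = 3.241 · e^(0.0973 × 21/12) = 3.241 × 1.185631 = 3.8426
Value of long forward = (F − K)·e^(−rT) = (3.8426 − 3.516) · e^(−0.0792·21/12)
= 0.3266 × 0.870576 = 0.284

$0.284 per bushel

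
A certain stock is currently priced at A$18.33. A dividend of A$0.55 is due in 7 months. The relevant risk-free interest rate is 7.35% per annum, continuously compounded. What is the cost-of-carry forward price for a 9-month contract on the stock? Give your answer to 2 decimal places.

PV(dividends) I = 0.55·e^(−0.0735·7/12)
I = 0.5269
F = (S − I)·e^(rT) = (18.33 − 0.5269) · e^(0.0735·9/12)
= 17.8031 · e^0.055125 = 17.8031 × 1.056673 = A$18.81

A$18.81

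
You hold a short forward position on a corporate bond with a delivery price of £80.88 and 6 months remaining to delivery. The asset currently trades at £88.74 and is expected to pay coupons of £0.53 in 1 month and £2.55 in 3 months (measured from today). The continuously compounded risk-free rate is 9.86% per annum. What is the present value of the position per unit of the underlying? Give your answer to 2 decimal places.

PV(remaining coupons) I = 0.53·e^(−0.0986·1/12) + 2.55·e^(−0.0986·3/12) = 3.0136
Current forward F = (S − I)·e^(rT) = (88.74 − 3.0136)·e^(0.0986·6/12) = 85.7264 × 1.050535 = 90.0586
Value (long) = (F − K)·e^(−rT) = (90.0586 − 80.88) × 0.951896 = 8.7371
Short position value = −(long value) = -£8.74

-£8.74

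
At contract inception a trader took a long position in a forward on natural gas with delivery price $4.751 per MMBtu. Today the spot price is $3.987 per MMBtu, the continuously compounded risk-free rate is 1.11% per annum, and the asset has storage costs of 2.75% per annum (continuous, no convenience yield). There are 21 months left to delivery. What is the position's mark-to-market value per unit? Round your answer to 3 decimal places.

Current fair forward for the remaining 21 months: F = S·e^((r + u)·T), (r + u) = 0.0111 + 0.0275 = 0.0386
F = 3.987 · e^(0.0386 × 21/12) = 3.987 × 1.069884 = 4.2656
Value of long forward = (F − K)·e^(−rT) = (4.2656 − 4.751) · e^(−0.0111·21/12)
= -0.4854 × 0.980762 = -0.476

-$0.476 per MMBtu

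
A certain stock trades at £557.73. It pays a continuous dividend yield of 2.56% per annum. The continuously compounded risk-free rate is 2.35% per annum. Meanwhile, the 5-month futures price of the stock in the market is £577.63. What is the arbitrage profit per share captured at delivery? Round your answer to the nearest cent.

Fair futures: F* = S·e^(carry·T), with carry = (r − q) = 0.0235 − 0.0256 = -0.0021
F* = 557.73 · e^(-0.0021 × 5/12) = 557.73 · e^-0.000875 = 557.73 × 0.999125 = £557.2420
Market £577.63 > fair £557.2420: forward overpriced → cash-and-carry (buy spot, short the forward).
At maturity, profit = |F_mkt − F*| = |577.63 − 557.2420| = £20.39 per share

£20.39 per share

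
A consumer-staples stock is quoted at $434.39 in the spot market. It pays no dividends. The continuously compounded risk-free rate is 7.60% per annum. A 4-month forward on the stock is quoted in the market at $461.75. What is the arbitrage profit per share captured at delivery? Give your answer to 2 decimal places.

Fair forward: F* = S·e^(carry·T), with carry = r = 0.0760
F* = 434.39 · e^(0.0760 × 4/12) = 434.39 · e^0.025333 = 434.39 × 1.025657 = $445.5351
Market $461.75 > fair $445.5351: forward overpriced → cash-and-carry (buy spot, short the forward).
At maturity, profit = |F_mkt − F*| = |461.75 − 445.5351| = $16.21 per share

$16.21 per share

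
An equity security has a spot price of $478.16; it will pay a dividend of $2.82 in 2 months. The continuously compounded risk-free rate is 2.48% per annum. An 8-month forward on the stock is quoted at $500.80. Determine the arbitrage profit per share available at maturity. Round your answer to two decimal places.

$17.52 per share

PV(dividends) I = 2.82·e^(−0.0248·2/12) = 2.8084
Fair forward F* = (S − I)·e^(rT) = (478.16 − 2.8084)·e^0.016533 = 475.3516 × 1.016670 = 483.2757
Market $500.80 > fair 483.2757: forward overpriced → cash-and-carry (borrow at r, buy the stock and collect the dividends, short the forward).
Profit at T = |F_mkt − F*| = |500.80 − 483.2757| = $17.52 per share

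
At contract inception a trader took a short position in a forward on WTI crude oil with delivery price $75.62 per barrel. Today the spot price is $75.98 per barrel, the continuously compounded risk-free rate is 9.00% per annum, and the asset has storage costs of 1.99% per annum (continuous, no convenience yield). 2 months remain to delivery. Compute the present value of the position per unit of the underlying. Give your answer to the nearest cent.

-$1.74 per barrel

Current fair forward for the remaining 2 months: F = S·e^((r + u)·T), (r + u) = 0.0900 + 0.0199 = 0.1099
F = 75.98 · e^(0.1099 × 2/12) = 75.98 × 1.018485 = 77.3845
Value of long forward = (F − K)·e^(−rT) = (77.3845 − 75.62) · e^(−0.0900·2/12)
= 1.7645 × 0.985112 = 1.74
Short position value = −(long value) = -$1.74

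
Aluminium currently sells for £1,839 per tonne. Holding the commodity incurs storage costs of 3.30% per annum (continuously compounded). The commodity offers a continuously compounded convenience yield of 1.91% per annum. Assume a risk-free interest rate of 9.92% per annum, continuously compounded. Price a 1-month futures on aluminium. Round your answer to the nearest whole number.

£1,856 per tonne

Net carry = r + u − y = 0.0992 + 0.0330 − 0.0191 = 0.1131
F = S·e^((r+u−y)T) = 1839 · e^(0.1131 × 1/12) = 1839 · e^0.009425
= 1839 × 1.009470 = £1,856 per tonne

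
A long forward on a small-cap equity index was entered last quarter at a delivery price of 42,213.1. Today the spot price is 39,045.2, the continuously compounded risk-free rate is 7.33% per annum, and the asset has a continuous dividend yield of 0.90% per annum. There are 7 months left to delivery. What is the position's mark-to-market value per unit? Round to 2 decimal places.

-1605.43

Current fair forward for the remaining 7 months: F = S·e^((r − q)·T), (r − q) = 0.0733 − 0.0090 = 0.0643
F = 39045.2 · e^(0.0643 × 7/12) = 39045.2 × 1.03822065 = 40537.5329
Value of long forward = (F − K)·e^(−rT) = (40537.5329 − 42213.1) · e^(−0.0733·7/12)
= -1675.5671 × 0.95814291 = -1605.43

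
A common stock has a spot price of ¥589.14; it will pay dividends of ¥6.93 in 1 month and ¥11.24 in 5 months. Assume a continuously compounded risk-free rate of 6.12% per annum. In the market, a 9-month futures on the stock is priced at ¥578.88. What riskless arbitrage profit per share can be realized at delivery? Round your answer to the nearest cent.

PV(dividends) I = 6.93·e^(−0.0612·1/12) + 11.24·e^(−0.0612·5/12) = 17.8518
Fair futures F* = (S − I)·e^(rT) = (589.14 − 17.8518)·e^0.045900 = 571.2882 × 1.046970 = 598.1216
Market ¥578.88 < fair 598.1216: forward underpriced → reverse cash-and-carry (short the stock, invest proceeds at r, pay the dividends, go long the forward).
Profit at T = |F_mkt − F*| = |578.88 − 598.1216| = ¥19.24 per share

¥19.24 per share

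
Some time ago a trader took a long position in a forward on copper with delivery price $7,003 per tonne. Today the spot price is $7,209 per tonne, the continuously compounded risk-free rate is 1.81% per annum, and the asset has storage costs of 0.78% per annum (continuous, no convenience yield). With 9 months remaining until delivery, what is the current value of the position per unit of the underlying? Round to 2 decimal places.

Current fair forward for the remaining 9 months: F = S·e^((r + u)·T), (r + u) = 0.0181 + 0.0078 = 0.0259
F = 7209 · e^(0.0259 × 9/12) = 7209 × 1.01961489 = 7350.4037
Value of long forward = (F − K)·e^(−rT) = (7350.4037 − 7003) · e^(−0.0181·9/12)
= 347.4037 × 0.98651672 = 342.72

$342.72 per tonne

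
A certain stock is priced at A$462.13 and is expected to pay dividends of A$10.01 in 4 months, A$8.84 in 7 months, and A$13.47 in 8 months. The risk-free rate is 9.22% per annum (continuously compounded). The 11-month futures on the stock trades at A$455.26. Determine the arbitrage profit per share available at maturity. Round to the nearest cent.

PV(dividends) I = 10.01·e^(−0.0922·4/12) + 8.84·e^(−0.0922·7/12) + 13.47·e^(−0.0922·8/12) = 30.7511
Fair futures F* = (S − I)·e^(rT) = (462.13 − 30.7511)·e^0.084517 = 431.3789 × 1.088191 = 469.4226
Market A$455.26 < fair 469.4226: forward underpriced → reverse cash-and-carry (short the stock, invest proceeds at r, pay the dividends, go long the forward).
Profit at T = |F_mkt − F*| = |455.26 − 469.4226| = A$14.16 per share

A$14.16 per share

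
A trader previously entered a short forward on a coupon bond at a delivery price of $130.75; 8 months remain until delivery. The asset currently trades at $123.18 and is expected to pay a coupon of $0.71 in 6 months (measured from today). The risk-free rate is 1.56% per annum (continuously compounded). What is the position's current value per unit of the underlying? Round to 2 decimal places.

PV(remaining coupons) I = 0.71·e^(−0.0156·6/12) = 0.7045
Current forward F = (S − I)·e^(rT) = (123.18 − 0.7045)·e^(0.0156·8/12) = 122.4755 × 1.010454 = 123.7559
Value (long) = (F − K)·e^(−rT) = (123.7559 − 130.75) × 0.989654 = -6.9217
Short position value = −(long value) = $6.92

$6.92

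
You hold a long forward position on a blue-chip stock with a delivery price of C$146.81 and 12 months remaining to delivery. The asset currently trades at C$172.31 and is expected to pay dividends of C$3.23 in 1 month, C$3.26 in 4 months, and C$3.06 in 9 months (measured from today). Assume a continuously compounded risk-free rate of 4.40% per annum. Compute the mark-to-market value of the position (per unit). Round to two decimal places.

PV(remaining dividends) I = 3.23·e^(−0.0440·1/12) + 3.26·e^(−0.0440·4/12) + 3.06·e^(−0.0440·9/12) = 9.3914
Current forward F = (S − I)·e^(rT) = (172.31 − 9.3914)·e^(0.0440·12/12) = 162.9186 × 1.044982 = 170.2470
Value (long) = (F − K)·e^(−rT) = (170.2470 − 146.81) × 0.956954 = 22.4281
Value = C$22.43

C$22.43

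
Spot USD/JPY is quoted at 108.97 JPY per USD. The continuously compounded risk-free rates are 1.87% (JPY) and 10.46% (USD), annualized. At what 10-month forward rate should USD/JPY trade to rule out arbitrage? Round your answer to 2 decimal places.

F = S·e^((r_JPY − r_USD)T) = 108.97 · e^((0.0187 − 0.1046) × 10/12)
= 108.97 · e^-0.071583 = 108.97 × 0.930919
F = 101.44 JPY per USD

101.44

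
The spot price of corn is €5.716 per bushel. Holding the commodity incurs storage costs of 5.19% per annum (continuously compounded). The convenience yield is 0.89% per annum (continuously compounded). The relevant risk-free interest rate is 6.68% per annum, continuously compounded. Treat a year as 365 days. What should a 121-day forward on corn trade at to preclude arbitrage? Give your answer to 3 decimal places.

Net carry = r + u − y = 0.0668 + 0.0519 − 0.0089 = 0.1098
F = S·e^((r+u−y)T) = 5.716 · e^(0.1098 × 121/365) = 5.716 · e^0.036399
= 5.716 × 1.037070 = €5.928 per bushel

€5.928 per bushel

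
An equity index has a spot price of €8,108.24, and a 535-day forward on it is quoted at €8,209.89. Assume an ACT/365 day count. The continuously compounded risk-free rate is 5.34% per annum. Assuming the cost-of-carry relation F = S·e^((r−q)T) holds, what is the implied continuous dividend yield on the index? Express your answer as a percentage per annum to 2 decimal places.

4.49%

From F = S·e^((r−q)T): (r − q) = ln(F/S)/T
ln(8209.89/8108.24) = ln(1.012537) = 0.012459
(r − q) = 0.012459 / (535/365) = 0.008500
q = r − ln(F/S)/T = 0.0534 − 0.008500 = 0.044900
q = 4.49%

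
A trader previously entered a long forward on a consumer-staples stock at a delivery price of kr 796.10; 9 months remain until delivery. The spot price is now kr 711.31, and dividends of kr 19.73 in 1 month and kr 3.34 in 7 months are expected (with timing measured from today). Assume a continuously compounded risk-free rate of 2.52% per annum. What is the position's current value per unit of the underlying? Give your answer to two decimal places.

PV(remaining dividends) I = 19.73·e^(−0.0252·1/12) + 3.34·e^(−0.0252·7/12) = 22.9799
Current forward F = (S − I)·e^(rT) = (711.31 − 22.9799)·e^(0.0252·9/12) = 688.3301 × 1.019080 = 701.4634
Value (long) = (F − K)·e^(−rT) = (701.4634 − 796.10) × 0.981277 = -92.8647
Value = -kr 92.86

-kr 92.86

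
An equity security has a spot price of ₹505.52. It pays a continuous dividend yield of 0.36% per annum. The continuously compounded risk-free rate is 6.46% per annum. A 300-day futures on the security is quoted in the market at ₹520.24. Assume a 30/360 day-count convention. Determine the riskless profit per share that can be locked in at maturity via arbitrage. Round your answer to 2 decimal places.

₹11.64 per share

Fair futures: F* = S·e^(carry·T), with carry = (r − q) = 0.0646 − 0.0036 = 0.0610
F* = 505.52 · e^(0.0610 × 300/360) = 505.52 · e^0.050833 = 505.52 × 1.052147 = ₹531.8814
Market ₹520.24 < fair ₹531.8814: forward underpriced → reverse cash-and-carry (short spot, go long the forward).
At maturity, profit = |F_mkt − F*| = |520.24 − 531.8814| = ₹11.64 per share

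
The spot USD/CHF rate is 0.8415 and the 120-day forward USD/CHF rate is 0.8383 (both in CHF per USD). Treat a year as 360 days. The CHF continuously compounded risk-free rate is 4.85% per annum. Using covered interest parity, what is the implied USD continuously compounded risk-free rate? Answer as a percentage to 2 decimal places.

5.99%

F = S·e^((r_CHF − r_USD)T) ⇒ r_USD = r_CHF − ln(F/S)/T
ln(0.8383/0.8415) = -0.003810; /(120/360) = -0.011430
r_USD = 0.0485 + 0.011430 = 0.059930
r_USD = 5.99%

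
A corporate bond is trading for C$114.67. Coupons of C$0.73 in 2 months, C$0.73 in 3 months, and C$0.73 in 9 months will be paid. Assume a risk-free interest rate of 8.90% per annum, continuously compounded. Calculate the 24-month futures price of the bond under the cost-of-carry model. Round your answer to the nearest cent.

C$134.48

PV(coupons) I = 0.73·e^(−0.0890·2/12) + 0.73·e^(−0.0890·3/12) + 0.73·e^(−0.0890·9/12)
I = 0.7193 + 0.7139 + 0.6829 = 2.1161
F = (S − I)·e^(rT) = (114.67 − 2.1161) · e^(0.0890·24/12)
= 112.5539 · e^0.178000 = 112.5539 × 1.194825 = C$134.48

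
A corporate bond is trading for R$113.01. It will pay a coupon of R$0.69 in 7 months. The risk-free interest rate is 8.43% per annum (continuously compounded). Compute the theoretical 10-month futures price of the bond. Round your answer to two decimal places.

PV(coupons) I = 0.69·e^(−0.0843·7/12)
I = 0.6569
F = (S − I)·e^(rT) = (113.01 − 0.6569) · e^(0.0843·10/12)
= 112.3531 · e^0.070250 = 112.3531 × 1.072776 = R$120.53

R$120.53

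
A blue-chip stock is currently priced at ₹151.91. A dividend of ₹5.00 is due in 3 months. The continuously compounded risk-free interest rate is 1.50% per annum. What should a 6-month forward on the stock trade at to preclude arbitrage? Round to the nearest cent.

PV(dividends) I = 5.00·e^(−0.0150·3/12)
I = 4.9813
F = (S − I)·e^(rT) = (151.91 − 4.9813) · e^(0.0150·6/12)
= 146.9287 · e^0.007500 = 146.9287 × 1.007528 = ₹148.03

₹148.03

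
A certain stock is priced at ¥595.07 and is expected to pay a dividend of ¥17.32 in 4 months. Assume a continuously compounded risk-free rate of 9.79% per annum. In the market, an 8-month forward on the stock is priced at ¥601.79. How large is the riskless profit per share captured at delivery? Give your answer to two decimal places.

PV(dividends) I = 17.32·e^(−0.0979·4/12) = 16.7639
Fair forward F* = (S − I)·e^(rT) = (595.07 − 16.7639)·e^0.065267 = 578.3061 × 1.067444 = 617.3094
Market ¥601.79 < fair 617.3094: forward underpriced → reverse cash-and-carry (short the stock, invest proceeds at r, pay the dividends, go long the forward).
Profit at T = |F_mkt − F*| = |601.79 − 617.3094| = ¥15.52 per share

¥15.52 per share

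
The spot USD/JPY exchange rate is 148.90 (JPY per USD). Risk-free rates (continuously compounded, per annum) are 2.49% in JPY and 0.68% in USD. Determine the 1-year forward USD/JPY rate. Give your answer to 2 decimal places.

151.62

F = S·e^((r_JPY − r_USD)T) = 148.90 · e^((0.0249 − 0.0068) × 1)
= 148.90 · e^0.018100 = 148.90 × 1.018265
F = 151.62 JPY per USD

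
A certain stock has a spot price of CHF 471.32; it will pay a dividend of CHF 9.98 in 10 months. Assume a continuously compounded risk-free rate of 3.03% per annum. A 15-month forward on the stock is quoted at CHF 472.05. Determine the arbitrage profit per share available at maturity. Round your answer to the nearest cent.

CHF 7.36 per share

PV(dividends) I = 9.98·e^(−0.0303·10/12) = 9.7312
Fair forward F* = (S − I)·e^(rT) = (471.32 − 9.7312)·e^0.037875 = 461.5888 × 1.038601 = 479.4066
Market CHF 472.05 < fair 479.4066: forward underpriced → reverse cash-and-carry (short the stock, invest proceeds at r, pay the dividends, go long the forward).
Profit at T = |F_mkt − F*| = |472.05 − 479.4066| = CHF 7.36 per share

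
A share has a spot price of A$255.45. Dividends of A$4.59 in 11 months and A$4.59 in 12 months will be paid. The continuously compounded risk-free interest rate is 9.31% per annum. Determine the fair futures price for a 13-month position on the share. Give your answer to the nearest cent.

A$273.27

PV(dividends) I = 4.59·e^(−0.0931·11/12) + 4.59·e^(−0.0931·12/12)
I = 4.2145 + 4.1820 = 8.3965
F = (S − I)·e^(rT) = (255.45 − 8.3965) · e^(0.0931·13/12)
= 247.0535 · e^0.100858 = 247.0535 × 1.106120 = A$273.27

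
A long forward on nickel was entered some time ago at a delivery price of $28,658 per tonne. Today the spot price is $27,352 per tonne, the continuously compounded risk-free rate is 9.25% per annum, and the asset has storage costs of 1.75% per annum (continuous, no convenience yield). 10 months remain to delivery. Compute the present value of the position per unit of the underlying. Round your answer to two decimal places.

$1221.87 per tonne

Current fair forward for the remaining 10 months: F = S·e^((r + u)·T), (r + u) = 0.0925 + 0.0175 = 0.1100
F = 27352 · e^(0.1100 × 10/12) = 27352 × 1.09599943 = 29977.7764
Value of long forward = (F − K)·e^(−rT) = (29977.7764 − 28658) · e^(−0.0925·10/12)
= 1319.7764 × 0.92581270 = 1221.87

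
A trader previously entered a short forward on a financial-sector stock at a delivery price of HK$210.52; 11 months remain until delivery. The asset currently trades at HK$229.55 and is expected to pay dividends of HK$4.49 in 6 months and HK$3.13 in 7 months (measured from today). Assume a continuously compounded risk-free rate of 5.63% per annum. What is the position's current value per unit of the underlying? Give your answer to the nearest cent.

-HK$22.22

PV(remaining dividends) I = 4.49·e^(−0.0563·6/12) + 3.13·e^(−0.0563·7/12) = 7.3942
Current forward F = (S − I)·e^(rT) = (229.55 − 7.3942)·e^(0.0563·11/12) = 222.1558 × 1.052963 = 233.9218
Value (long) = (F − K)·e^(−rT) = (233.9218 − 210.52) × 0.949701 = 22.2247
Short position value = −(long value) = -HK$22.22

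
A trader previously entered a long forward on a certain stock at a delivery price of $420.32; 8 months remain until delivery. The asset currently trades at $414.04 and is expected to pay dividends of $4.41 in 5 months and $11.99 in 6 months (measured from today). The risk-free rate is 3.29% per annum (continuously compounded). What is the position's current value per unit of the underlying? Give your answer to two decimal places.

-$13.31

PV(remaining dividends) I = 4.41·e^(−0.0329·5/12) + 11.99·e^(−0.0329·6/12) = 16.1443
Current forward F = (S − I)·e^(rT) = (414.04 − 16.1443)·e^(0.0329·8/12) = 397.8957 × 1.022176 = 406.7194
Value (long) = (F − K)·e^(−rT) = (406.7194 − 420.32) × 0.978305 = -13.3055
Value = -$13.31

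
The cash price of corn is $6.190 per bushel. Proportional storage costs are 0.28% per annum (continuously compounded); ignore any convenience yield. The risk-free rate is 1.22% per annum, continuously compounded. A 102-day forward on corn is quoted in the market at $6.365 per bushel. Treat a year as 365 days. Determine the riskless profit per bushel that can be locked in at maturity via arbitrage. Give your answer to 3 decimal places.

$0.149 per bushel

Fair forward: F* = S·e^(carry·T), with carry = (r + u) = 0.0122 + 0.0028 = 0.0150
F* = 6.190 · e^(0.0150 × 102/365) = 6.190 · e^0.004192 = 6.190 × 1.004201 = $6.2160
Market $6.365 > fair $6.2160: forward overpriced → cash-and-carry (buy spot, short the forward).
At maturity, profit = |F_mkt − F*| = |6.365 − 6.2160| = $0.149 per bushel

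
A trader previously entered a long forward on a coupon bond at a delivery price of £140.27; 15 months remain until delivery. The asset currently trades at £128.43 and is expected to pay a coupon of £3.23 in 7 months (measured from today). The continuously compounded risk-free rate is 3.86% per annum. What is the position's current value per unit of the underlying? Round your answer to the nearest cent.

-£8.39

PV(remaining coupons) I = 3.23·e^(−0.0386·7/12) = 3.1581
Current forward F = (S − I)·e^(rT) = (128.43 − 3.1581)·e^(0.0386·15/12) = 125.2719 × 1.049433 = 131.4645
Value (long) = (F − K)·e^(−rT) = (131.4645 − 140.27) × 0.952896 = -8.3907
Value = -£8.39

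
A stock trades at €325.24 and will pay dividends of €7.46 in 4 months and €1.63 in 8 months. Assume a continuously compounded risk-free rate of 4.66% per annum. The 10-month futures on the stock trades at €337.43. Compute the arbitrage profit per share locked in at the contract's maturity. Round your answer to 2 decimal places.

€8.59 per share

PV(dividends) I = 7.46·e^(−0.0466·4/12) + 1.63·e^(−0.0466·8/12) = 8.9252
Fair futures F* = (S − I)·e^(rT) = (325.24 − 8.9252)·e^0.038833 = 316.3148 × 1.039597 = 328.8399
Market €337.43 > fair 328.8399: forward overpriced → cash-and-carry (borrow at r, buy the stock and collect the dividends, short the forward).
Profit at T = |F_mkt − F*| = |337.43 − 328.8399| = €8.59 per share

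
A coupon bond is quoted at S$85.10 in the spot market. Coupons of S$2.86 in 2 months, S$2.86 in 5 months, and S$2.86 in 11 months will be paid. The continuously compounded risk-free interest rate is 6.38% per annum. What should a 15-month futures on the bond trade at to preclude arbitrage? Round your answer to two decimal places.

PV(coupons) I = 2.86·e^(−0.0638·2/12) + 2.86·e^(−0.0638·5/12) + 2.86·e^(−0.0638·11/12)
I = 2.8297 + 2.7850 + 2.6975 = 8.3122
F = (S − I)·e^(rT) = (85.10 − 8.3122) · e^(0.0638·15/12)
= 76.7878 · e^0.079750 = 76.7878 × 1.083016 = S$83.16

S$83.16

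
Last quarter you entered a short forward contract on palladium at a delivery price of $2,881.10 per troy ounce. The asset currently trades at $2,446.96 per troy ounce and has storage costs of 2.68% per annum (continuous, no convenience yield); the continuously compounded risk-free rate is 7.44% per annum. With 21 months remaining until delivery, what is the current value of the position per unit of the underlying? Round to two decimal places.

-$35.08 per troy ounce

Current fair forward for the remaining 21 months: F = S·e^((r + u)·T), (r + u) = 0.0744 + 0.0268 = 0.1012
F = 2446.96 · e^(0.1012 × 21/12) = 2446.96 × 1.19375046 = 2921.0596
Value of long forward = (F − K)·e^(−rT) = (2921.0596 − 2881.10) · e^(−0.0744·21/12)
= 39.9596 × 0.87791983 = 35.08
Short position value = −(long value) = -$35.08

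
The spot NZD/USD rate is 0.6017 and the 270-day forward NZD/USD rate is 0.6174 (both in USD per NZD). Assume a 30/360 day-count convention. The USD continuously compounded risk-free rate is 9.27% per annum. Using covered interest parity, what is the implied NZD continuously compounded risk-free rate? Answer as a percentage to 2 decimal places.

F = S·e^((r_USD − r_NZD)T) ⇒ r_NZD = r_USD − ln(F/S)/T
ln(0.6174/0.6017) = 0.025758; /(270/360) = 0.034344
r_NZD = 0.0927 − 0.034344 = 0.058356
r_NZD = 5.84%

5.84%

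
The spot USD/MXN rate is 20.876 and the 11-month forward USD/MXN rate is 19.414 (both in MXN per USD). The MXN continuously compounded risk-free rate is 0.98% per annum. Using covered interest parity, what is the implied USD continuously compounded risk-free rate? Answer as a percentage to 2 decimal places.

8.90%

F = S·e^((r_MXN − r_USD)T) ⇒ r_USD = r_MXN − ln(F/S)/T
ln(19.414/20.876) = -0.072606; /(11/12) = -0.079207
r_USD = 0.0098 + 0.079207 = 0.089007
r_USD = 8.90%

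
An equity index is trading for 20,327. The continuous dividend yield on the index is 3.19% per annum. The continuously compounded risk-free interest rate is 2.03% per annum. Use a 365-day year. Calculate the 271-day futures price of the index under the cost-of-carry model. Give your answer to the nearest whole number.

20,153

F = S·e^((r − q)T) = 20327 · e^((0.0203 − 0.0319) × 271/365)
= 20327 · e^-0.008613 = 20327 × 0.991424
F = 20,153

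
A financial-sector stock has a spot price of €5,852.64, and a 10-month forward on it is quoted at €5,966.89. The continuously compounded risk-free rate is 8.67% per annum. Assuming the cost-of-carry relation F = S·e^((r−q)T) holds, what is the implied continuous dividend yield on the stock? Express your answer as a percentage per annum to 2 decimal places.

From F = S·e^((r−q)T): (r − q) = ln(F/S)/T
ln(5966.89/5852.64) = ln(1.019521) = 0.019333
(r − q) = 0.019333 / (10/12) = 0.023200
q = r − ln(F/S)/T = 0.0867 − 0.023200 = 0.063500
q = 6.35%

6.35%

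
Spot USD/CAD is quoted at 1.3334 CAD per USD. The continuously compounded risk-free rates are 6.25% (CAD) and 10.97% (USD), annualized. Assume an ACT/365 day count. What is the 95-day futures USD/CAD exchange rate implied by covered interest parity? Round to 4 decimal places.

F = S·e^((r_CAD − r_USD)T) = 1.3334 · e^((0.0625 − 0.1097) × 95/365)
= 1.3334 · e^-0.012285 = 1.3334 × 0.987790
F = 1.3171 CAD per USD

1.3171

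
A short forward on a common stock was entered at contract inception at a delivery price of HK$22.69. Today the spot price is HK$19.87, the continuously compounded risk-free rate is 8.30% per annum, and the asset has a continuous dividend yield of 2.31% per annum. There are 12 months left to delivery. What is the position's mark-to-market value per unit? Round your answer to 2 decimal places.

HK$1.47

Current fair forward for the remaining 12 months: F = S·e^((r − q)·T), (r − q) = 0.0830 − 0.0231 = 0.0599
F = 19.87 · e^(0.0599 × 12/12) = 19.87 × 1.061730 = 21.0966
Value of long forward = (F − K)·e^(−rT) = (21.0966 − 22.69) · e^(−0.0830·12/12)
= -1.5934 × 0.920351 = -1.47
Short position value = −(long value) = HK$1.47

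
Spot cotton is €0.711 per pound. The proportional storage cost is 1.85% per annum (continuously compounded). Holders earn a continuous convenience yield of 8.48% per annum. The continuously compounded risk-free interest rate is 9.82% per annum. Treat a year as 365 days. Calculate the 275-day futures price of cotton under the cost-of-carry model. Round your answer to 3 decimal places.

€0.728 per pound

Net carry = r + u − y = 0.0982 + 0.0185 − 0.0848 = 0.0319
F = S·e^((r+u−y)T) = 0.711 · e^(0.0319 × 275/365) = 0.711 · e^0.024034
= 0.711 × 1.024325 = €0.728 per pound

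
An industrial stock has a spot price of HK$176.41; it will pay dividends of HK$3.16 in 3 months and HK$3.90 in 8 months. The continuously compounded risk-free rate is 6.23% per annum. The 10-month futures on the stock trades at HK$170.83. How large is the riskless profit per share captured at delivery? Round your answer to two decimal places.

PV(dividends) I = 3.16·e^(−0.0623·3/12) + 3.90·e^(−0.0623·8/12) = 6.8525
Fair futures F* = (S − I)·e^(rT) = (176.41 − 6.8525)·e^0.051917 = 169.5575 × 1.053288 = 178.5929
Market HK$170.83 < fair 178.5929: forward underpriced → reverse cash-and-carry (short the stock, invest proceeds at r, pay the dividends, go long the forward).
Profit at T = |F_mkt − F*| = |170.83 − 178.5929| = HK$7.76 per share

HK$7.76 per share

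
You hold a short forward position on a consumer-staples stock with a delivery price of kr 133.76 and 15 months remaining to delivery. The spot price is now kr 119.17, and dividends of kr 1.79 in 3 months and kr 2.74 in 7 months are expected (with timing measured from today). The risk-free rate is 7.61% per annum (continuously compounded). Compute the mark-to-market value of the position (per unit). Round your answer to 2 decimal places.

PV(remaining dividends) I = 1.79·e^(−0.0761·3/12) + 2.74·e^(−0.0761·7/12) = 4.3773
Current forward F = (S − I)·e^(rT) = (119.17 − 4.3773)·e^(0.0761·15/12) = 114.7927 × 1.099796 = 126.2486
Value (long) = (F − K)·e^(−rT) = (126.2486 − 133.76) × 0.909259 = -6.8298
Short position value = −(long value) = kr 6.83

kr 6.83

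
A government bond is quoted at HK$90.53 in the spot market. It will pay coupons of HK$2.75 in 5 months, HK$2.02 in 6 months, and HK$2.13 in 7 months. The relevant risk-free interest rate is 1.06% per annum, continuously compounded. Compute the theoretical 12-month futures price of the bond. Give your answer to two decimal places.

PV(coupons) I = 2.75·e^(−0.0106·5/12) + 2.02·e^(−0.0106·6/12) + 2.13·e^(−0.0106·7/12)
I = 2.7379 + 2.0093 + 2.1169 = 6.8641
F = (S − I)·e^(rT) = (90.53 − 6.8641) · e^(0.0106·12/12)
= 83.6659 · e^0.010600 = 83.6659 × 1.010656 = HK$84.56

HK$84.56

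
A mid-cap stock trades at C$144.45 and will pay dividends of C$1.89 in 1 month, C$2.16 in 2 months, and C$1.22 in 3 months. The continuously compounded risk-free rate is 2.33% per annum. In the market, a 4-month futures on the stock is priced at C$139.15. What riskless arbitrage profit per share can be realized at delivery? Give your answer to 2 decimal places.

PV(dividends) I = 1.89·e^(−0.0233·1/12) + 2.16·e^(−0.0233·2/12) + 1.22·e^(−0.0233·3/12) = 5.2509
Fair futures F* = (S − I)·e^(rT) = (144.45 − 5.2509)·e^0.007767 = 139.1991 × 1.007797 = 140.2844
Market C$139.15 < fair 140.2844: forward underpriced → reverse cash-and-carry (short the stock, invest proceeds at r, pay the dividends, go long the forward).
Profit at T = |F_mkt − F*| = |139.15 − 140.2844| = C$1.13 per share

C$1.13 per share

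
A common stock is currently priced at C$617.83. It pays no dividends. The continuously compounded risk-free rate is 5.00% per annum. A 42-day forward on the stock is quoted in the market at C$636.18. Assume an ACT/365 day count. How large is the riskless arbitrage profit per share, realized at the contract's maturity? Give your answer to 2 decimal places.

C$14.79 per share

Fair forward: F* = S·e^(carry·T), with carry = r = 0.0500
F* = 617.83 · e^(0.0500 × 42/365) = 617.83 · e^0.005753 = 617.83 × 1.005770 = C$621.3949
Market C$636.18 > fair C$621.3949: forward overpriced → cash-and-carry (buy spot, short the forward).
At maturity, profit = |F_mkt − F*| = |636.18 − 621.3949| = C$14.79 per share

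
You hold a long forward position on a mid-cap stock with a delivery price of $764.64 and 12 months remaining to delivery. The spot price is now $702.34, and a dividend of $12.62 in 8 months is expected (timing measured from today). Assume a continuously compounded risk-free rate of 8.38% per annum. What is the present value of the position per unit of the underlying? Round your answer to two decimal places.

-$12.77

PV(remaining dividends) I = 12.62·e^(−0.0838·8/12) = 11.9343
Current forward F = (S − I)·e^(rT) = (702.34 − 11.9343)·e^(0.0838·12/12) = 690.4057 × 1.087411 = 750.7548
Value (long) = (F − K)·e^(−rT) = (750.7548 − 764.64) × 0.919615 = -12.7690
Value = -$12.77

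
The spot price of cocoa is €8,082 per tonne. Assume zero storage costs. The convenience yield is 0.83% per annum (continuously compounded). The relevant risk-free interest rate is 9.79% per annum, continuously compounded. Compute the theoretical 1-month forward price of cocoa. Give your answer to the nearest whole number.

€8,143 per tonne

Net carry = r + u − y = 0.0979 + 0.0000 − 0.0083 = 0.0896
F = S·e^((r+u−y)T) = 8082 · e^(0.0896 × 1/12) = 8082 · e^0.007467
= 8082 × 1.007495 = €8,143 per tonne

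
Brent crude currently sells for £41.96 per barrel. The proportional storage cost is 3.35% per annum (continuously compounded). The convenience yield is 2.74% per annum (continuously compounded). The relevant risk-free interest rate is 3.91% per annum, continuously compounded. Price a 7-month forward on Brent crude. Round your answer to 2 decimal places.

£43.08 per barrel

Net carry = r + u − y = 0.0391 + 0.0335 − 0.0274 = 0.0452
F = S·e^((r+u−y)T) = 41.96 · e^(0.0452 × 7/12) = 41.96 · e^0.026367
= 41.96 × 1.026718 = £43.08 per barrel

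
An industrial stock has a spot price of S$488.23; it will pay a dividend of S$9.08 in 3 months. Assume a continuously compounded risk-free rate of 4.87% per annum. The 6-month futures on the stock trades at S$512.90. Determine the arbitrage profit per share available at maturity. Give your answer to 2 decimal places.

S$21.83 per share

PV(dividends) I = 9.08·e^(−0.0487·3/12) = 8.9701
Fair futures F* = (S − I)·e^(rT) = (488.23 − 8.9701)·e^0.024350 = 479.2599 × 1.024649 = 491.0732
Market S$512.90 > fair 491.0732: forward overpriced → cash-and-carry (borrow at r, buy the stock and collect the dividends, short the forward).
Profit at T = |F_mkt − F*| = |512.90 − 491.0732| = S$21.83 per share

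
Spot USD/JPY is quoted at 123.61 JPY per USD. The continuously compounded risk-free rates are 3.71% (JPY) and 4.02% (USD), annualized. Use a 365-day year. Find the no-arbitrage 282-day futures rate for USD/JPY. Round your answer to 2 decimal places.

F = S·e^((r_JPY − r_USD)T) = 123.61 · e^((0.0371 − 0.0402) × 282/365)
= 123.61 · e^-0.002395 = 123.61 × 0.997608
F = 123.31 JPY per USD

123.31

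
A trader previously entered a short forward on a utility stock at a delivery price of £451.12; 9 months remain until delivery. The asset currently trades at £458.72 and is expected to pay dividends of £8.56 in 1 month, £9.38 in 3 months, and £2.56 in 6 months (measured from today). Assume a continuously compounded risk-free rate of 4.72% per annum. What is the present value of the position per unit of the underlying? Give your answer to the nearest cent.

-£2.99

PV(remaining dividends) I = 8.56·e^(−0.0472·1/12) + 9.38·e^(−0.0472·3/12) + 2.56·e^(−0.0472·6/12) = 20.2967
Current forward F = (S − I)·e^(rT) = (458.72 − 20.2967)·e^(0.0472·9/12) = 438.4233 × 1.036034 = 454.2214
Value (long) = (F − K)·e^(−rT) = (454.2214 − 451.12) × 0.965219 = 2.9935
Short position value = −(long value) = -£2.99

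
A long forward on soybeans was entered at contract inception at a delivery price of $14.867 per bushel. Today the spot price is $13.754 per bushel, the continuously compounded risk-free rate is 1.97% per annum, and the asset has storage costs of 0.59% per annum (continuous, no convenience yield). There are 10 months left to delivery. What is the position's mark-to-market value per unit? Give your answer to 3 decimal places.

-$0.803 per bushel

Current fair forward for the remaining 10 months: F = S·e^((r + u)·T), (r + u) = 0.0197 + 0.0059 = 0.0256
F = 13.754 · e^(0.0256 × 10/12) = 13.754 × 1.021563 = 14.0506
Value of long forward = (F − K)·e^(−rT) = (14.0506 − 14.867) · e^(−0.0197·10/12)
= -0.8164 × 0.983717 = -0.803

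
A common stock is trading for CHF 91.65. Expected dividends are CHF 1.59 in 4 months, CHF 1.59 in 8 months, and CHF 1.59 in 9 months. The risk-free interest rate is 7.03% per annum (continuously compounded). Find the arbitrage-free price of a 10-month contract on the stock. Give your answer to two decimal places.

PV(dividends) I = 1.59·e^(−0.0703·4/12) + 1.59·e^(−0.0703·8/12) + 1.59·e^(−0.0703·9/12)
I = 1.5532 + 1.5172 + 1.5083 = 4.5787
F = (S − I)·e^(rT) = (91.65 − 4.5787) · e^(0.0703·10/12)
= 87.0713 · e^0.058583 = 87.0713 × 1.060333 = CHF 92.32

CHF 92.32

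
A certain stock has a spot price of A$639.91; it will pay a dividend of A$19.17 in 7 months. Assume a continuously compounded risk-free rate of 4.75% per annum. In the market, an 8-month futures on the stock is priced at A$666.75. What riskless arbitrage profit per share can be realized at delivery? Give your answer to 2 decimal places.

PV(dividends) I = 19.17·e^(−0.0475·7/12) = 18.6461
Fair futures F* = (S − I)·e^(rT) = (639.91 − 18.6461)·e^0.031667 = 621.2639 × 1.032174 = 641.2524
Market A$666.75 > fair 641.2524: forward overpriced → cash-and-carry (borrow at r, buy the stock and collect the dividends, short the forward).
Profit at T = |F_mkt − F*| = |666.75 − 641.2524| = A$25.50 per share

A$25.50 per share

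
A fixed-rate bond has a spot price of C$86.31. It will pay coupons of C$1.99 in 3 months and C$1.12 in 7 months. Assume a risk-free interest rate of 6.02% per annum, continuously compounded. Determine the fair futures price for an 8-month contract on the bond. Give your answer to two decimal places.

C$86.68

PV(coupons) I = 1.99·e^(−0.0602·3/12) + 1.12·e^(−0.0602·7/12)
I = 1.9603 + 1.0814 = 3.0417
F = (S − I)·e^(rT) = (86.31 − 3.0417) · e^(0.0602·8/12)
= 83.2683 · e^0.040133 = 83.2683 × 1.040949 = C$86.68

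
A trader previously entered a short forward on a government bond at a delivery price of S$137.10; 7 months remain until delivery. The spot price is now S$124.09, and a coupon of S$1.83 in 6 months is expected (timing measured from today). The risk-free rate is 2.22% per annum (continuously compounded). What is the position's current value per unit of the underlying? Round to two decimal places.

PV(remaining coupons) I = 1.83·e^(−0.0222·6/12) = 1.8098
Current forward F = (S − I)·e^(rT) = (124.09 − 1.8098)·e^(0.0222·7/12) = 122.2802 × 1.013034 = 123.8740
Value (long) = (F − K)·e^(−rT) = (123.8740 − 137.10) × 0.987133 = -13.0558
Short position value = −(long value) = S$13.06

S$13.06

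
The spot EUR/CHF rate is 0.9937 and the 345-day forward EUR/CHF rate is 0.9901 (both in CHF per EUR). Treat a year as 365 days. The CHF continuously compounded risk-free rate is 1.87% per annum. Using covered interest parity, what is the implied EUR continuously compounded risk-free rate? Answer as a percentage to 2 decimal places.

2.25%

F = S·e^((r_CHF − r_EUR)T) ⇒ r_EUR = r_CHF − ln(F/S)/T
ln(0.9901/0.9937) = -0.003629; /(345/365) = -0.003839
r_EUR = 0.0187 + 0.003839 = 0.022539
r_EUR = 2.25%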